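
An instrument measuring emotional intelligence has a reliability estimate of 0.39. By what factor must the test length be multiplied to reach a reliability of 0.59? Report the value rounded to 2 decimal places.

2.25

Invert Spearman-Brown to solve for n:
n = r*(1 − r) / [ r (1 − r*) ]
n = [0.59 × 0.61] / [0.39 × 0.41]
  = 0.3599 / 0.1599 = 2.2508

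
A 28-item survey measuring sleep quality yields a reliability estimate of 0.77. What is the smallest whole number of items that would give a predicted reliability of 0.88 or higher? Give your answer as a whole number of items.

62

Rearranging the Spearman-Brown formula for n,
n = r*(1 − r) / [ r (1 − r*) ]
n = 0.88(1 − 0.77) / [0.77(1 − 0.88)]
  = 0.2024 / 0.0924 = 2.1905
So the test needs 2.1905 × 28 ≈ 61.33 items; rounding up, 62.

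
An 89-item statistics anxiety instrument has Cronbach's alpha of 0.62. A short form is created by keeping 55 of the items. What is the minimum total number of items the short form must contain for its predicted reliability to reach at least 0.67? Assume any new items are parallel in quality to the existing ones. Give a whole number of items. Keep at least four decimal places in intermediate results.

111

First, r for the 55-item form: n = 55/89 = 0.6180, so r_55 = 0.6180·0.62/(1 + (0.6180 − 1)·0.62) = 0.5021
Length factor from the short form to reach 0.67: n' = 0.67(1 − 0.5021) / [0.5021(1 − 0.67)] ≈ 2.0133
Total items = 2.0133 × 55 = 110.73, rounded up to 111.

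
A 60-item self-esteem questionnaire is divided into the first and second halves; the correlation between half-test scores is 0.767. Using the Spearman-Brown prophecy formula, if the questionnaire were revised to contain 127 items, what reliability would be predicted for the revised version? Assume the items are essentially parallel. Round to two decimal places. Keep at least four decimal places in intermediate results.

0.93

Spearman-Brown correction (n = 2): r_full = 2·0.767/(1 + 0.767) = 0.8681
Then adjust to 127 items: n = 127/60 = 2.1167
r_new = n·r_full / (1 + (n − 1)·r_full) = 1.8375 / 1.9694 ≈ 0.9330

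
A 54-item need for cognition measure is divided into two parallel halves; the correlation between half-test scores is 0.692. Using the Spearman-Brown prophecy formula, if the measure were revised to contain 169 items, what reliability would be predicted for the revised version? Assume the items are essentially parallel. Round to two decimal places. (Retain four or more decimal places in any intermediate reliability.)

Spearman-Brown correction (n = 2): r_full = 2·0.692/(1 + 0.692) = 0.8180
Length factor from 54 to 169 items: n = 169/54 = 3.1296
r_new = n·r_full / (1 + (n − 1)·r_full) = 2.5600 / 2.7420 ≈ 0.9336

0.93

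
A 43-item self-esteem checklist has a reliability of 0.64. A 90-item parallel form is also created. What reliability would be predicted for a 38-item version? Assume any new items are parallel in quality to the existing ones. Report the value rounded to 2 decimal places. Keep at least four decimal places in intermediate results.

0.61

Only the ratio of lengths matters: n = 38/43 = 0.8837
r_{38} = n·r / (1 + (n − 1)·r) = 0.5656 / 0.9256 ≈ 0.6111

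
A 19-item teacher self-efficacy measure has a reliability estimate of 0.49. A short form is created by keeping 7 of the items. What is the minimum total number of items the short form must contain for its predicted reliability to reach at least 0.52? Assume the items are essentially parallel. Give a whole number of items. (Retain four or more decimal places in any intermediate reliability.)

First, r for the 7-item form: n = 7/19 = 0.3684, so r_7 = 0.3684·0.49/(1 + (0.3684 − 1)·0.49) = 0.2614
Length factor from the short form to reach 0.52: n' = 0.52(1 − 0.2614) / [0.2614(1 − 0.52)] ≈ 3.0610
Total items = 3.0610 × 7 = 21.43, rounded up to 22.

22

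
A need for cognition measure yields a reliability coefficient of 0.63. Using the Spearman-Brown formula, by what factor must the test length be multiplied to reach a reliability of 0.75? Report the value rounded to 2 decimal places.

n = [0.75 × 0.37] / [0.63 × 0.25]
  = 0.2775 / 0.1575 = 1.7619

1.76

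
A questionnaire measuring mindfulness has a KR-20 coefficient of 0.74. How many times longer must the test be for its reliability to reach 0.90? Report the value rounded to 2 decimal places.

Invert Spearman-Brown to solve for n:
n = r_target (1 − r_old) / [ r_old (1 − r_target) ]
n = 0.90 × (1 − 0.74) / [ 0.74 × (1 − 0.90) ]
  = 0.2340 / 0.0740 = 3.1622

3.16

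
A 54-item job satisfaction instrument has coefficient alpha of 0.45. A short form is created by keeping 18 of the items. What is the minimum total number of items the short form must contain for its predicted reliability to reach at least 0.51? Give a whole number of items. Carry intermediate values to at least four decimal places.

Short-form reliability: n = 18/54 = 0.3333; r_18 = n·r/(1+(n−1)r) ≈ 0.2143
Then solve for n' with r_old = 0.2143, r_target = 0.51: n' = 0.51(1 − 0.2143)/[0.2143(1 − 0.51)] = 3.8160
Total items = 3.8160 × 18 = 68.69, rounded up to 69.

69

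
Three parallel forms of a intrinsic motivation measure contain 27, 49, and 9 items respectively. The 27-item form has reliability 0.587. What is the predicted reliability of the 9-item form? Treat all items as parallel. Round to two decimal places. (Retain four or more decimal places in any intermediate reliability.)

0.32

The 49-item form is not needed; work directly from the 27-item form with n = 9/27 = 0.3333.
r_{9} = n·r / (1 + (n − 1)·r) = 0.1956 / 0.6086 ≈ 0.3214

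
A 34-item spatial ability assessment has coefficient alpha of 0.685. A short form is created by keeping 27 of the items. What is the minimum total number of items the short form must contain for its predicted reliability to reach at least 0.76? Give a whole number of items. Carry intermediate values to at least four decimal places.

50

First, r for the 27-item form: n = 27/34 = 0.7941, so r_27 = 0.7941·0.685/(1 + (0.7941 − 1)·0.685) = 0.6333
Then solve for n' with r_old = 0.6333, r_target = 0.76: n' = 0.76(1 − 0.6333)/[0.6333(1 − 0.76)] = 1.8336
Total items = 1.8336 × 27 = 49.51, rounded up to 50.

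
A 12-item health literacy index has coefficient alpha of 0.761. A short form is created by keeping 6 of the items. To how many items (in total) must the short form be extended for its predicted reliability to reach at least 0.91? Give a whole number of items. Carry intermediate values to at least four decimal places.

39

Short-form reliability: n = 6/12 = 0.5000; r_6 = n·r/(1+(n−1)r) ≈ 0.6142
Then solve for n' with r_old = 0.6142, r_target = 0.91: n' = 0.91(1 − 0.6142)/[0.6142(1 − 0.91)] = 6.3511
Total items = 6.3511 × 6 = 38.11, rounded up to 39.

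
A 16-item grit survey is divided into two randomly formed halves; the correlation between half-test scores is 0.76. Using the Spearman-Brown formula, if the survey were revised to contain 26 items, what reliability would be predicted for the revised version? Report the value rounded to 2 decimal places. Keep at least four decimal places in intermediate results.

0.91

Spearman-Brown correction (n = 2): r_full = 2·0.76/(1 + 0.76) = 0.8636
Length factor from 16 to 26 items: n = 26/16 = 1.6250
r_new = n·r_full / (1 + (n − 1)·r_full) = 1.4034 / 1.5398 ≈ 0.9114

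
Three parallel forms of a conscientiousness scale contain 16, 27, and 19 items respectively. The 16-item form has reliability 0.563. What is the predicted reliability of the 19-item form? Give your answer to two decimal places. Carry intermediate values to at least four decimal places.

The 27-item form is not needed; work directly from the 16-item form with n = 19/16 = 1.1875.
r_{19} = n·r / (1 + (n − 1)·r) = 0.6686 / 1.1056 ≈ 0.6047

0.60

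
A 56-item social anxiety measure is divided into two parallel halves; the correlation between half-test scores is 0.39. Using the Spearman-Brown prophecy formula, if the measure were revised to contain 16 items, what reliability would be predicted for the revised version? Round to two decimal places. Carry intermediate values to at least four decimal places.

0.27

Full-test reliability from the split-half r: r_full = 2(0.39)/(1 + 0.39) = 0.5612
Then adjust to 16 items: n = 16/56 = 0.2857
r_new = n·r_full / (1 + (n − 1)·r_full) = 0.1603 / 0.5991 ≈ 0.2676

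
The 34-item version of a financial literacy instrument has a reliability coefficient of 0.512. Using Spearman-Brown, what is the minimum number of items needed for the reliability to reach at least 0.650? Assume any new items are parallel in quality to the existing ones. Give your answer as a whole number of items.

Spearman-Brown solved for the length factor n:
n = r_target (1 − r_old) / [ r_old (1 − r_target) ]
n = 0.650 × (1 − 0.512) / [ 0.512 × (1 − 0.650) ]
n = 0.317200 / 0.179200 ≈ 1.7701
So the test needs 1.7701 × 34 ≈ 60.18 items; rounding up, 61.

61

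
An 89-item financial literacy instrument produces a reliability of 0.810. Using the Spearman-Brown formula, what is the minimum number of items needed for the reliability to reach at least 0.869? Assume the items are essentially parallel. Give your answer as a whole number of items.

139

Rearranging the Spearman-Brown formula for n,
n = r*(1 − r) / [ r (1 − r*) ]
n = [0.869 × 0.190] / [0.810 × 0.131]
  = 0.165110 / 0.106110 = 1.5560
Items needed = n × 89 = 1.5560 × 89 ≈ 138.48 → round up to 139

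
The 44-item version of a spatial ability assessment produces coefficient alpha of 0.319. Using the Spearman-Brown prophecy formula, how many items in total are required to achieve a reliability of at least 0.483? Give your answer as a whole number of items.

88

n = [0.483 × 0.681] / [0.319 × 0.517]
n = 0.328923 / 0.164923 ≈ 1.9944
Items needed = n × 44 = 1.9944 × 44 ≈ 87.75 → round up to 88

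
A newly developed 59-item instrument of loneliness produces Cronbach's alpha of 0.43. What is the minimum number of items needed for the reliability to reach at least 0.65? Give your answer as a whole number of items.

146

Spearman-Brown solved for the length factor n:
n = r_target (1 − r_old) / [ r_old (1 − r_target) ]
n = 0.65(1 − 0.43) / [0.43(1 − 0.65)]
n = 0.3705 / 0.1505 ≈ 2.4618
Items needed = n × 59 = 2.4618 × 59 ≈ 145.25 → round up to 146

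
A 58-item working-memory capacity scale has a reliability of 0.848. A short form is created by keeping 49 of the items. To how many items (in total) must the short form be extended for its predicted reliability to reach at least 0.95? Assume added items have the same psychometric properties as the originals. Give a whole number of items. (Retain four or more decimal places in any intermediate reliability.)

Short-form reliability: n = 49/58 = 0.8448; r_49 = n·r/(1+(n−1)r) ≈ 0.8250
Then solve for n' with r_old = 0.8250, r_target = 0.95: n' = 0.95(1 − 0.8250)/[0.8250(1 − 0.95)] = 4.0303
Items = 4.0303 × 49 ≈ 197.48 → 198

198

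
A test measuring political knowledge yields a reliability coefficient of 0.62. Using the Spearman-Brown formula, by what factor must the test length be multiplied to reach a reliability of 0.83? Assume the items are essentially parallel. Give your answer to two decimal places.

Invert Spearman-Brown to solve for n:
n = r_target (1 − r_old) / [ r_old (1 − r_target) ]
n = [0.83 × 0.38] / [0.62 × 0.17]
n = 0.3154 / 0.1054 ≈ 2.9924

2.99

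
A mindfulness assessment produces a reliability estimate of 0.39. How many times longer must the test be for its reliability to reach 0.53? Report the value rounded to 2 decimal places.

1.76

Rearranging the Spearman-Brown formula for n,
n = r_target (1 − r_old) / [ r_old (1 − r_target) ]
n = 0.53(1 − 0.39) / [0.39(1 − 0.53)]
  = 0.3233 / 0.1833 = 1.7638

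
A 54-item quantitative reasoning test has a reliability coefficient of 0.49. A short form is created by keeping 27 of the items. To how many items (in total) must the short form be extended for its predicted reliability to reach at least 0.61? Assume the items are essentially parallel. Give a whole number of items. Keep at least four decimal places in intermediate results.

88

Short-form reliability: n = 27/54 = 0.5000; r_27 = n·r/(1+(n−1)r) ≈ 0.3245
Then solve for n' with r_old = 0.3245, r_target = 0.61: n' = 0.61(1 − 0.3245)/[0.3245(1 − 0.61)] = 3.2559
Items = 3.2559 × 27 ≈ 87.91 → 88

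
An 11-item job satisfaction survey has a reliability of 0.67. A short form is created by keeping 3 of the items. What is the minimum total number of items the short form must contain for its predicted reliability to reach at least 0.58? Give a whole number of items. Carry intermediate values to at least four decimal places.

8

Short-form reliability: n = 3/11 = 0.2727; r_3 = n·r/(1+(n−1)r) ≈ 0.3564
Length factor from the short form to reach 0.58: n' = 0.58(1 − 0.3564) / [0.3564(1 − 0.58)] ≈ 2.4938
Items = 2.4938 × 3 ≈ 7.48 → 8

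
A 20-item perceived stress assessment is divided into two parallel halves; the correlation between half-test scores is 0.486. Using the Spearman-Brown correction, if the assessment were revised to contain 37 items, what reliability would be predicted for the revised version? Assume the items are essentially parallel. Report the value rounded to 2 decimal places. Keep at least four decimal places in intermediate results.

First correct the split-half correlation to full-test reliability: r_full = 2 × 0.486 / (1 + 0.486) ≈ 0.6541
Length factor from 20 to 37 items: n = 37/20 = 1.8500
r_new = n·r_full / (1 + (n − 1)·r_full) = 1.2101 / 1.5560 ≈ 0.7777

0.78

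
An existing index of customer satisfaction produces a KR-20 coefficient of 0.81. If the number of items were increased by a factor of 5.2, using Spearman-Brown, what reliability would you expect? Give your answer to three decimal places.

By Spearman-Brown, r_new = n r / (1 + (n − 1) r).
r_new = 5.2·0.81 / [1 + (5.2 − 1)·0.81]
r_new = 4.2120 / 4.4020 ≈ 0.9568

0.957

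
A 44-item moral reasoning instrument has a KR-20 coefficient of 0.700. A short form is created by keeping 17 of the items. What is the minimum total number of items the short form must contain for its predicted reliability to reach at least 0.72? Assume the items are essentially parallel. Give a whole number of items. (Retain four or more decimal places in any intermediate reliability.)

49

First, r for the 17-item form: n = 17/44 = 0.3864, so r_17 = 0.3864·0.700/(1 + (0.3864 − 1)·0.700) = 0.4741
Then solve for n' with r_old = 0.4741, r_target = 0.72: n' = 0.72(1 − 0.4741)/[0.4741(1 − 0.72)] = 2.8524
Total items = 2.8524 × 17 = 48.49, rounded up to 49.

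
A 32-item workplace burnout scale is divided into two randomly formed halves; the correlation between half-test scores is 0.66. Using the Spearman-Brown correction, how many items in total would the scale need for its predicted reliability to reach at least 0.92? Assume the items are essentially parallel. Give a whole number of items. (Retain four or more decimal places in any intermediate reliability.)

95

r_full = 2(0.66)/(1 + 0.66) = 0.7952
Solve Spearman-Brown for n: n = 0.92(1 − 0.7952) / [0.7952(1 − 0.92)] = 2.9618
Items = 2.9618 × 32 ≈ 94.78 → 95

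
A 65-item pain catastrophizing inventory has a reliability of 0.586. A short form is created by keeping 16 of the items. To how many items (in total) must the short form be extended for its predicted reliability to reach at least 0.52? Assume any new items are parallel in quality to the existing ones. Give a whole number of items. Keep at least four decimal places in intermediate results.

50

First, r for the 16-item form: n = 16/65 = 0.2462, so r_16 = 0.2462·0.586/(1 + (0.2462 − 1)·0.586) = 0.2584
Length factor from the short form to reach 0.52: n' = 0.52(1 − 0.2584) / [0.2584(1 − 0.52)] ≈ 3.1091
Total items = 3.1091 × 16 = 49.75, rounded up to 50.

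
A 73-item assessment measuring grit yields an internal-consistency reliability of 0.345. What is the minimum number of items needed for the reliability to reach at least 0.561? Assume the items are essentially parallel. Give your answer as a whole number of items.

178

n = 0.561(1 − 0.345) / [0.345(1 − 0.561)]
n = 0.367455 / 0.151455 ≈ 2.4262
2.4262 × 73 = 177.11 → 178 items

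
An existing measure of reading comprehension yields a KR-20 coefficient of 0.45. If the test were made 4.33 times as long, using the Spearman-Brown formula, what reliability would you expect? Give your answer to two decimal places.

0.78

Apply the Spearman-Brown prophecy formula, r' = nr / [1 + (n − 1)r]:
r_new = (4.33 × 0.45) / (1 + (4.33 − 1) × 0.45)
r_new = 1.9485 / 2.4985 ≈ 0.7799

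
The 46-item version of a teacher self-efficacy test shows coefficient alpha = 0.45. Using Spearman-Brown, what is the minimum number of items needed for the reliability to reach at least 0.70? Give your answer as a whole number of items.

n = 0.70(1 − 0.45) / [0.45(1 − 0.70)]
n = 0.3850 / 0.1350 ≈ 2.8519
So the test needs 2.8519 × 46 ≈ 131.19 items; rounding up, 132.

132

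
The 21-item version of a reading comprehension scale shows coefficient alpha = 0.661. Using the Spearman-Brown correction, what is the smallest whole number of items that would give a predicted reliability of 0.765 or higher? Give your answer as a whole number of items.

36

Spearman-Brown solved for the length factor n:
n = r_target (1 − r_old) / [ r_old (1 − r_target) ]
n = [0.765 × 0.339] / [0.661 × 0.235]
n = 0.259335 / 0.155335 ≈ 1.6695
1.6695 × 21 = 35.06 → 36 items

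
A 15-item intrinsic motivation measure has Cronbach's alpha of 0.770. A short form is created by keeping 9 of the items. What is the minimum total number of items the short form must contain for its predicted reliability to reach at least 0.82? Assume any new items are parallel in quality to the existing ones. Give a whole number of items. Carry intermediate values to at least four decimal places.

21

First, r for the 9-item form: n = 9/15 = 0.6000, so r_9 = 0.6000·0.770/(1 + (0.6000 − 1)·0.770) = 0.6676
Then solve for n' with r_old = 0.6676, r_target = 0.82: n' = 0.82(1 − 0.6676)/[0.6676(1 − 0.82)] = 2.2682
Items = 2.2682 × 9 ≈ 20.41 → 21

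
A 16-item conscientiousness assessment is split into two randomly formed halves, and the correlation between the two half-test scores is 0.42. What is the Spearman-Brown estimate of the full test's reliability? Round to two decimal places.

0.59

Each half is half the length of the full test, so the full test is n = 2 times a half.
r_full = 2(0.42) / (1 + 0.42)
r_full = 0.8400 / 1.4200 ≈ 0.5915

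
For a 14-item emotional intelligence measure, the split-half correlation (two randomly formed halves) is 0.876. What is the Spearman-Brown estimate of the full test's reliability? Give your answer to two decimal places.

The full test is twice the length of either half (n = 2).
r_full = 2(0.876) / (1 + 0.876)
       = 1.7520 / 1.8760 = 0.9339

0.93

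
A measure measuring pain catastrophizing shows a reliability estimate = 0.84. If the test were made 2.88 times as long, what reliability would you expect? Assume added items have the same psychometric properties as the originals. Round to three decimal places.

r_new = (2.88 × 0.84) / (1 + (2.88 − 1) × 0.84)
     = 2.4192 / 2.5792 = 0.9380

0.938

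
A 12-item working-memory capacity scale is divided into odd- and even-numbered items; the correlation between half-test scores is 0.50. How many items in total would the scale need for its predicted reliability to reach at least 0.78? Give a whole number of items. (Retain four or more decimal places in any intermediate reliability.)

r_full = 2(0.50)/(1 + 0.50) = 0.6667
n = r_tgt(1 − r_full) / [r_full(1 − r_tgt)] = 0.78 × 0.3333 / (0.6667 × 0.22) ≈ 1.7725
Required items = 1.7725 × 12 = 21.27, so 22 items.

22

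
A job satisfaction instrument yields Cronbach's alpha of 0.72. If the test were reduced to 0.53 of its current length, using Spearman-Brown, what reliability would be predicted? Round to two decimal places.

Apply the Spearman-Brown prophecy formula, r' = nr / [1 + (n − 1)r]:
r_new = 0.53·0.72 / [1 + (0.53 − 1)·0.72]
     = 0.3816 / 0.6616 = 0.5768

0.58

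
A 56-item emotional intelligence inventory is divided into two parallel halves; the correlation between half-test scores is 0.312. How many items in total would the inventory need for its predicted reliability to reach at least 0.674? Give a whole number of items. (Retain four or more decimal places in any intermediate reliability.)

Corrected full-test reliability: r_full = 2 × 0.312 / (1 + 0.312) ≈ 0.4756
Solve Spearman-Brown for n: n = 0.674(1 − 0.4756) / [0.4756(1 − 0.674)] = 2.2796
Required items = 2.2796 × 56 = 127.66, so 128 items.

128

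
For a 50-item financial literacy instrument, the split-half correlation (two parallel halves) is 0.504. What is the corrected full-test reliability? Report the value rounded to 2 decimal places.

0.67

The full test is twice the length of either half (n = 2).
r_full = 2r_hh / (1 + r_hh) = 2 × 0.504 / (1 + 0.504)
       = 1.0080 / 1.5040 = 0.6702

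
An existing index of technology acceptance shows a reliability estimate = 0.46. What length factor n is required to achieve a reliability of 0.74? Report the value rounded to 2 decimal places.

n = 0.74 × (1 − 0.46) / [ 0.46 × (1 − 0.74) ]
  = 0.3996 / 0.1196 = 3.3411

3.34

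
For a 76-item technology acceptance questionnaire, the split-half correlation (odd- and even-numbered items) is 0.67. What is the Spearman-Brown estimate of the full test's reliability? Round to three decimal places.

0.802

Each half is half the length of the full test, so the full test is n = 2 times a half.
r_full = 2(0.67) / (1 + 0.67)
r_full = 1.3400 / 1.6700 ≈ 0.8024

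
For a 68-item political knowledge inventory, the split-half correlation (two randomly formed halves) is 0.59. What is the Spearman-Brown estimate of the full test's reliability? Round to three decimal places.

0.742

Apply the Spearman-Brown correction with n = 2:
r_full = 2(0.59) / (1 + 0.59)
       = 1.1800 / 1.5900 = 0.7421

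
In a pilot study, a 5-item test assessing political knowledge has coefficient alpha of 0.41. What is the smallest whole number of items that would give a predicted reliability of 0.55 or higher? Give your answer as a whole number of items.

Rearranging the Spearman-Brown formula for n,
n = r_target (1 − r_old) / [ r_old (1 − r_target) ]
n = 0.55 × (1 − 0.41) / [ 0.41 × (1 − 0.55) ]
  = 0.3245 / 0.1845 = 1.7588
Items needed = n × 5 = 1.7588 × 5 ≈ 8.79 → round up to 9

9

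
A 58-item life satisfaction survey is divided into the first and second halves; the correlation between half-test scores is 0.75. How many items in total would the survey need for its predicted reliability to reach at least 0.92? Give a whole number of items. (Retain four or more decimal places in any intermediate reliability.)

r_full = 2(0.75)/(1 + 0.75) = 0.8571
n = r_tgt(1 − r_full) / [r_full(1 − r_tgt)] = 0.92 × 0.1429 / (0.8571 × 0.08) ≈ 1.9173
Required items = 1.9173 × 58 = 111.20, so 112 items.

112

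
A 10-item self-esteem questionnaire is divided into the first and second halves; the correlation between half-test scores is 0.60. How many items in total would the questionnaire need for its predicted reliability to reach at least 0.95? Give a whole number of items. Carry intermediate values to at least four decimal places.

64

r_full = 2(0.60)/(1 + 0.60) = 0.7500
n = r_tgt(1 − r_full) / [r_full(1 − r_tgt)] = 0.95 × 0.2500 / (0.7500 × 0.05) ≈ 6.3333
Items = 6.3333 × 10 ≈ 63.33 → 64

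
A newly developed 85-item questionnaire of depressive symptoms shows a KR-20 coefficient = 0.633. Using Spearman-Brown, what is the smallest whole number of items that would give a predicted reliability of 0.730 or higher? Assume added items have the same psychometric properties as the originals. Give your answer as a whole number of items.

134

n = [0.730 × 0.367] / [0.633 × 0.270]
  = 0.267910 / 0.170910 = 1.5676
Items needed = n × 85 = 1.5676 × 85 ≈ 133.25 → round up to 134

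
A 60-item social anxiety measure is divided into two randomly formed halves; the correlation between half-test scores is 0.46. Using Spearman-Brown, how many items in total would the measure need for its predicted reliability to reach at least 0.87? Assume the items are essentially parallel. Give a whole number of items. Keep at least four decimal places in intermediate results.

r_full = 2(0.46)/(1 + 0.46) = 0.6301
n = r_tgt(1 − r_full) / [r_full(1 − r_tgt)] = 0.87 × 0.3699 / (0.6301 × 0.13) ≈ 3.9287
Items = 3.9287 × 60 ≈ 235.72 → 236

236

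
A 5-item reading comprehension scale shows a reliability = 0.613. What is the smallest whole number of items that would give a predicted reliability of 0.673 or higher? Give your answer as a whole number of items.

7

n = 0.673(1 − 0.613) / [0.613(1 − 0.673)]
  = 0.260451 / 0.200451 = 1.2993
Items needed = n × 5 = 1.2993 × 5 ≈ 6.50 → round up to 7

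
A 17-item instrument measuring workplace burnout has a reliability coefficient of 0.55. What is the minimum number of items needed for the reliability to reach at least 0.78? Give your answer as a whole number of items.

50

n = [0.78 × 0.45] / [0.55 × 0.22]
n = 0.3510 / 0.1210 ≈ 2.9008
2.9008 × 17 = 49.31 → 50 items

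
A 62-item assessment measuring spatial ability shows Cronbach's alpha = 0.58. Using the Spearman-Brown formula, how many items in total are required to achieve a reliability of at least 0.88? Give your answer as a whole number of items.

330

n = [0.88 × 0.42] / [0.58 × 0.12]
  = 0.3696 / 0.0696 = 5.3103
Items needed = n × 62 = 5.3103 × 62 ≈ 329.24 → round up to 330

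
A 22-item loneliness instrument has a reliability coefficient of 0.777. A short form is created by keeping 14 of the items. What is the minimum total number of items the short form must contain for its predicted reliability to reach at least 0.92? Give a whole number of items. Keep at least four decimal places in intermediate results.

Short-form reliability: n = 14/22 = 0.6364; r_14 = n·r/(1+(n−1)r) ≈ 0.6892
Length factor from the short form to reach 0.92: n' = 0.92(1 − 0.6892) / [0.6892(1 − 0.92)] ≈ 5.1860
Total items = 5.1860 × 14 = 72.60, rounded up to 73.

73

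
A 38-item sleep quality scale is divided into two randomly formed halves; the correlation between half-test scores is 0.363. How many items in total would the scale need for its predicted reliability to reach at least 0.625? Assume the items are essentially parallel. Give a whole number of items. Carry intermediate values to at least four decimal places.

56

r_full = 2(0.363)/(1 + 0.363) = 0.5326
n = r_tgt(1 − r_full) / [r_full(1 − r_tgt)] = 0.625 × 0.4674 / (0.5326 × 0.375) ≈ 1.4626
Required items = 1.4626 × 38 = 55.58, so 56 items.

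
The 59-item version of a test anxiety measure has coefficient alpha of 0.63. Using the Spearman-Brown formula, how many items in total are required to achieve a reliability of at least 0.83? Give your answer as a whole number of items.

Invert Spearman-Brown to solve for n:
n = r_target (1 − r_old) / [ r_old (1 − r_target) ]
n = 0.83 × (1 − 0.63) / [ 0.63 × (1 − 0.83) ]
  = 0.3071 / 0.1071 = 2.8674
Items needed = n × 59 = 2.8674 × 59 ≈ 169.18 → round up to 170

170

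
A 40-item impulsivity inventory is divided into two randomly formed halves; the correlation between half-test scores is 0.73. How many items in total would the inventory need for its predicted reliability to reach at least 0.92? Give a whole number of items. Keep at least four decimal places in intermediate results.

Corrected full-test reliability: r_full = 2 × 0.73 / (1 + 0.73) ≈ 0.8439
Solve Spearman-Brown for n: n = 0.92(1 − 0.8439) / [0.8439(1 − 0.92)] = 2.1272
Items = 2.1272 × 40 ≈ 85.09 → 86

86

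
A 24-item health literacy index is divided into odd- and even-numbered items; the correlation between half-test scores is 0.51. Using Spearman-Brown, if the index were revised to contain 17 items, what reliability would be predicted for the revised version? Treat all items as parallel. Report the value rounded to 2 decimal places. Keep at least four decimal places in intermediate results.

0.60

First correct the split-half correlation to full-test reliability: r_full = 2 × 0.51 / (1 + 0.51) ≈ 0.6755
Length factor from 24 to 17 items: n = 17/24 = 0.7083
r_new = n·r_full / (1 + (n − 1)·r_full) = 0.4785 / 0.8030 ≈ 0.5959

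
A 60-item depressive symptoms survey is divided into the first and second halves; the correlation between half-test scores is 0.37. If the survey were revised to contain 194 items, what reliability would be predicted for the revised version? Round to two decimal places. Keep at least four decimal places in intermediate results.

0.79

Spearman-Brown correction (n = 2): r_full = 2·0.37/(1 + 0.37) = 0.5401
Length factor from 60 to 194 items: n = 194/60 = 3.2333
r_new = n·r_full / (1 + (n − 1)·r_full) = 1.7463 / 2.2062 ≈ 0.7915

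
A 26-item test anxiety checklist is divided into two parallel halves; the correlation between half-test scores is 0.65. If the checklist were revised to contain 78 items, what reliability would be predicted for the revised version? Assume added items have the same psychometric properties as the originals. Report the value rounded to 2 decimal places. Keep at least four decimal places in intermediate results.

0.92

Full-test reliability from the split-half r: r_full = 2(0.65)/(1 + 0.65) = 0.7879
Length factor from 26 to 78 items: n = 78/26 = 3.0000
r_new = n·r_full / (1 + (n − 1)·r_full) = 2.3637 / 2.5758 ≈ 0.9177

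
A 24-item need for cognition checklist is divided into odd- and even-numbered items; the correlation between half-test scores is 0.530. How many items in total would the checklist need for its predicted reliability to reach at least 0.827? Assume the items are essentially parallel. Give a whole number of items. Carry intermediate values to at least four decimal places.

51

r_full = 2(0.530)/(1 + 0.530) = 0.6928
Solve Spearman-Brown for n: n = 0.827(1 − 0.6928) / [0.6928(1 − 0.827)] = 2.1197
Required items = 2.1197 × 24 = 50.87, so 51 items.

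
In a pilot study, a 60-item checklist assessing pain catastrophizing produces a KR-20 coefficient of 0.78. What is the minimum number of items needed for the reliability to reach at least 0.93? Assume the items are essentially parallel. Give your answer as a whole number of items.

Invert Spearman-Brown to solve for n:
n = r*(1 − r) / [ r (1 − r*) ]
n = 0.93 × (1 − 0.78) / [ 0.78 × (1 − 0.93) ]
  = 0.2046 / 0.0546 = 3.7473
So the test needs 3.7473 × 60 ≈ 224.84 items; rounding up, 225.

225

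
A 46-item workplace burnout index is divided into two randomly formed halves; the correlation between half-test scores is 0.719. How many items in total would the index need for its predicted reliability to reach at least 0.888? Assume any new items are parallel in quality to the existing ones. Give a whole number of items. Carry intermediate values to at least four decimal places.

Corrected full-test reliability: r_full = 2 × 0.719 / (1 + 0.719) ≈ 0.8365
n = r_tgt(1 − r_full) / [r_full(1 − r_tgt)] = 0.888 × 0.1635 / (0.8365 × 0.112) ≈ 1.5497
Items = 1.5497 × 46 ≈ 71.29 → 72

72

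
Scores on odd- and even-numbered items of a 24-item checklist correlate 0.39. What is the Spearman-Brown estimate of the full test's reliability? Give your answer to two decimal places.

0.56

The full test is twice the length of either half (n = 2).
r_full = 2r_hh / (1 + r_hh) = 2 × 0.39 / (1 + 0.39)
       = 0.7800 / 1.3900 = 0.5612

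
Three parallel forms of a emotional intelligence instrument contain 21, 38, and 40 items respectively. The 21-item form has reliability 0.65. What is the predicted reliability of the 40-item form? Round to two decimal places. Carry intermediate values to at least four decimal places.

Only the ratio of lengths matters: n = 40/21 = 1.9048
r_{40} = n·r / (1 + (n − 1)·r) = 1.2381 / 1.5881 ≈ 0.7796

0.78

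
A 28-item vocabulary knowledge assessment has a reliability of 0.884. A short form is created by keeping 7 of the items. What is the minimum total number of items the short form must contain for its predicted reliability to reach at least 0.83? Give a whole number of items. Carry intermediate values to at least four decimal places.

18

Short-form reliability: n = 7/28 = 0.2500; r_7 = n·r/(1+(n−1)r) ≈ 0.6558
Then solve for n' with r_old = 0.6558, r_target = 0.83: n' = 0.83(1 − 0.6558)/[0.6558(1 − 0.83)] = 2.5625
Items = 2.5625 × 7 ≈ 17.94 → 18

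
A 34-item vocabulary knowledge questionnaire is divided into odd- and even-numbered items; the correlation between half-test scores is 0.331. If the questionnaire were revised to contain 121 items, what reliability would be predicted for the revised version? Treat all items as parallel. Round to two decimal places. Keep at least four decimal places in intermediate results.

0.78

First correct the split-half correlation to full-test reliability: r_full = 2 × 0.331 / (1 + 0.331) ≈ 0.4974
Then adjust to 121 items: n = 121/34 = 3.5588
r_new = n·r_full / (1 + (n − 1)·r_full) = 1.7701 / 2.2727 ≈ 0.7789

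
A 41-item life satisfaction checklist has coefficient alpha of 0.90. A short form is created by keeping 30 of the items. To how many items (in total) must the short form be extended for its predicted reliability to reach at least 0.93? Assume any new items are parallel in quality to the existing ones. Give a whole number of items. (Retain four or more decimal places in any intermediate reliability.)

First, r for the 30-item form: n = 30/41 = 0.7317, so r_30 = 0.7317·0.90/(1 + (0.7317 − 1)·0.90) = 0.8682
Then solve for n' with r_old = 0.8682, r_target = 0.93: n' = 0.93(1 − 0.8682)/[0.8682(1 − 0.93)] = 2.0169
Total items = 2.0169 × 30 = 60.51, rounded up to 61.

61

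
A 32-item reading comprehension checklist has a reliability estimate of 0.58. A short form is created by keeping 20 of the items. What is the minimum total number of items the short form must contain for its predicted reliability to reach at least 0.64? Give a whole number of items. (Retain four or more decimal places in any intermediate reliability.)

42

First, r for the 20-item form: n = 20/32 = 0.6250, so r_20 = 0.6250·0.58/(1 + (0.6250 − 1)·0.58) = 0.4633
Then solve for n' with r_old = 0.4633, r_target = 0.64: n' = 0.64(1 − 0.4633)/[0.4633(1 − 0.64)] = 2.0594
Total items = 2.0594 × 20 = 41.19, rounded up to 42.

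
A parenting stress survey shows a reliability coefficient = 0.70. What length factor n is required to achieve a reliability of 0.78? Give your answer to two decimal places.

Rearranging the Spearman-Brown formula for n,
n = r_target (1 − r_old) / [ r_old (1 − r_target) ]
n = 0.78 × (1 − 0.70) / [ 0.70 × (1 − 0.78) ]
  = 0.2340 / 0.1540 = 1.5195

1.52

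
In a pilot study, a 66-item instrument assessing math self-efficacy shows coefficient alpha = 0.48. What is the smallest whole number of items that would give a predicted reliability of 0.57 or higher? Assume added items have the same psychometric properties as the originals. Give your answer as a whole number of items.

95

Spearman-Brown solved for the length factor n:
n = r_target (1 − r_old) / [ r_old (1 − r_target) ]
n = 0.57(1 − 0.48) / [0.48(1 − 0.57)]
n = 0.2964 / 0.2064 ≈ 1.4360
1.4360 × 66 = 94.78 → 95 items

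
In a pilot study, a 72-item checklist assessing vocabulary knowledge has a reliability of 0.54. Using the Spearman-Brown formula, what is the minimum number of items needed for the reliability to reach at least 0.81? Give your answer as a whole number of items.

n = 0.81(1 − 0.54) / [0.54(1 − 0.81)]
  = 0.3726 / 0.1026 = 3.6316
3.6316 × 72 = 261.48 → 262 items

262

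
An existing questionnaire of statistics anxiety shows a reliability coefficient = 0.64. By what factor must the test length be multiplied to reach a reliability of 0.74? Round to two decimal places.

Spearman-Brown solved for the length factor n:
n = r_target (1 − r_old) / [ r_old (1 − r_target) ]
n = 0.74 × (1 − 0.64) / [ 0.64 × (1 − 0.74) ]
  = 0.2664 / 0.1664 = 1.6010

1.60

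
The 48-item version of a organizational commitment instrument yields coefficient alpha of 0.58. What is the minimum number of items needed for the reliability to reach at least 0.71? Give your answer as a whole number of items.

Invert Spearman-Brown to solve for n:
n = r_target (1 − r_old) / [ r_old (1 − r_target) ]
n = [0.71 × 0.42] / [0.58 × 0.29]
n = 0.2982 / 0.1682 ≈ 1.7729
So the test needs 1.7729 × 48 ≈ 85.10 items; rounding up, 86.

86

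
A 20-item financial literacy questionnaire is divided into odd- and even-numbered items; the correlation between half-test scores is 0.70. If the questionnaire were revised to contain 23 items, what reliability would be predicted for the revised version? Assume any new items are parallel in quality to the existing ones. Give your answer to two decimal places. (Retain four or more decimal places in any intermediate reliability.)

Full-test reliability from the split-half r: r_full = 2(0.70)/(1 + 0.70) = 0.8235
Then adjust to 23 items: n = 23/20 = 1.1500
r_new = n·r_full / (1 + (n − 1)·r_full) = 0.9470 / 1.1235 ≈ 0.8429

0.84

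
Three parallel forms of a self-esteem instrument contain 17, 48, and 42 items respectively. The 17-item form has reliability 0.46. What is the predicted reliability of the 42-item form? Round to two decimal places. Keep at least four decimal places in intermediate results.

0.68

The 48-item form is not needed; work directly from the 17-item form with n = 42/17 = 2.4706.
r_{42} = n·r / (1 + (n − 1)·r) = 1.1365 / 1.6765 ≈ 0.6779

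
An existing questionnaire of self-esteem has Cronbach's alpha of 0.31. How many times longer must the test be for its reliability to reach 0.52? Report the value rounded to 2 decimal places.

2.41

n = [0.52 × 0.69] / [0.31 × 0.48]
n = 0.3588 / 0.1488 ≈ 2.4113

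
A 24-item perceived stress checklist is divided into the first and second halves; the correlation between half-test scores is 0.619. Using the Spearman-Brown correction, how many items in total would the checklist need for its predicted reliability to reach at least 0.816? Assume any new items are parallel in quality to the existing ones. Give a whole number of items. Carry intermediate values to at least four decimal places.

33

Corrected full-test reliability: r_full = 2 × 0.619 / (1 + 0.619) ≈ 0.7647
Solve Spearman-Brown for n: n = 0.816(1 − 0.7647) / [0.7647(1 − 0.816)] = 1.3646
Required items = 1.3646 × 24 = 32.75, so 33 items.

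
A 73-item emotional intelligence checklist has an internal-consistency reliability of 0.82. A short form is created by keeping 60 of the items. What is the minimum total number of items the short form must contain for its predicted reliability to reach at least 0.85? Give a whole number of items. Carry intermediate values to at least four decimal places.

91

Short-form reliability: n = 60/73 = 0.8219; r_60 = n·r/(1+(n−1)r) ≈ 0.7892
Then solve for n' with r_old = 0.7892, r_target = 0.85: n' = 0.85(1 − 0.7892)/[0.7892(1 − 0.85)] = 1.5136
Total items = 1.5136 × 60 = 90.82, rounded up to 91.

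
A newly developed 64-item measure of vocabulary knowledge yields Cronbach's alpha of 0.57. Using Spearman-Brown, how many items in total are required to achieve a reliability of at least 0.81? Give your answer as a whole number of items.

n = [0.81 × 0.43] / [0.57 × 0.19]
n = 0.3483 / 0.1083 ≈ 3.2161
So the test needs 3.2161 × 64 ≈ 205.83 items; rounding up, 206.

206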